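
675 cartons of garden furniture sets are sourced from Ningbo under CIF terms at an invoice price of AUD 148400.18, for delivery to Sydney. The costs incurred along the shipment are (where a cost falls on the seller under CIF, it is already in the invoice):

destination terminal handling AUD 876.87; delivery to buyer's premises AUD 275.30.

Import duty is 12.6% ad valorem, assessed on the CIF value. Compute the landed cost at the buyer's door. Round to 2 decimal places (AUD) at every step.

Total landed cost: AUD 168250.77

CIF: the seller pays costs through ocean freight and marine insurance to the destination port.
The CIF price already equals the CIF value: 148400.18
Import duty = 148400.18 × 12.6% = 18698.42
Buyer bears: destination terminal 876.87 + delivery 275.30 + duty 18698.42 = 19850.59
Landed cost = invoice 148400.18 + 19850.59 = 168250.77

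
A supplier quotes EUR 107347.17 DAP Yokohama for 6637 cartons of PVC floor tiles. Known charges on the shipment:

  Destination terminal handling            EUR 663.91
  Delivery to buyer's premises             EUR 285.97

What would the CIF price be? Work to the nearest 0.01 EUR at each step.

From DAP to CIF, the seller no longer bears: destination terminal, delivery.
CIF price = 107347.17 − 663.91 − 285.97 = 106397.29

CIF price: EUR 106397.29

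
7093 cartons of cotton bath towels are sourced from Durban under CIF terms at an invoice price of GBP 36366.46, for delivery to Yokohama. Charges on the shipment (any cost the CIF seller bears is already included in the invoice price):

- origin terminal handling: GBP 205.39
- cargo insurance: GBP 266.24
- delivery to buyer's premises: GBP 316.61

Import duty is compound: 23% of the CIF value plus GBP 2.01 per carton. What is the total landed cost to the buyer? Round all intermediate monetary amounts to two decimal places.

Total landed cost: GBP 59304.29

CIF: the seller pays costs through ocean freight and marine insurance to the destination port.
Already in the invoice (seller's account under CIF): origin terminal, insurance — exclude.
The CIF price already equals the CIF value: 36366.46
Ad valorem component: 36366.46 × 23% = 8364.29
Specific component: 7093 × 2.01 = 14256.93
Import duty = 8364.29 + 14256.93 = 22621.22
Buyer bears: delivery 316.61 + duty 22621.22 = 22937.83
Landed cost = invoice 36366.46 + 22937.83 = 59304.29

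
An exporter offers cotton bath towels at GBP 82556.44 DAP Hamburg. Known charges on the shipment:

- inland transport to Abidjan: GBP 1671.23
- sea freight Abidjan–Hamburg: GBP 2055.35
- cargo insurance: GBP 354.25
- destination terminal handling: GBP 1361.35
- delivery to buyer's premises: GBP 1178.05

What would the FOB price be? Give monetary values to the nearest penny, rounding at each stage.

Not relevant to the conversion: inland to port — on the seller under both DAP and FOB; already in the DAP price and stays in the FOB price.
From DAP to FOB, the seller no longer bears: freight, insurance, destination terminal, delivery.
FOB price = 82556.44 − 2055.35 − 354.25 − 1361.35 − 1178.05 = 77607.44

FOB price: GBP 77607.44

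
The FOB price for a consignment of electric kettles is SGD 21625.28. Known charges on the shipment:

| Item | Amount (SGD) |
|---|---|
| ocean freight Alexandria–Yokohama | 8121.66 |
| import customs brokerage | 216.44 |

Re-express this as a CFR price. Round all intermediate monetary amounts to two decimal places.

Not relevant to the conversion: brokerage — on the buyer under both terms; not part of either seller's price.
From FOB to CFR, the seller additionally bears: freight.
CFR price = 21625.28 + 8121.66 = 29746.94

CFR price: SGD 29746.94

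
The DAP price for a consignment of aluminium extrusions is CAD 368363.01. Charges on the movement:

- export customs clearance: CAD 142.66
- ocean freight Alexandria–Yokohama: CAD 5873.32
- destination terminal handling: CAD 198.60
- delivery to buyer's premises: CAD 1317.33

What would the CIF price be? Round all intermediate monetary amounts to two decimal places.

CIF price: CAD 366847.08

Not relevant to the conversion: freight, export clearance — on the seller under both DAP and CIF; already in the DAP price and stays in the CIF price.
From DAP to CIF, the seller no longer bears: destination terminal, delivery.
CIF price = 368363.01 − 198.60 − 1317.33 = 366847.08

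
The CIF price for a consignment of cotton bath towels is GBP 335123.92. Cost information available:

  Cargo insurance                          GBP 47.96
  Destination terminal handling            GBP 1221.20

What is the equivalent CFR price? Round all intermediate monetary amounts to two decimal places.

Not relevant to the conversion: destination terminal — on the buyer under both terms; not part of either seller's price.
From CIF to CFR, the seller no longer bears: insurance.
CFR price = 335123.92 − 47.96 = 335075.96

CFR price: GBP 335075.96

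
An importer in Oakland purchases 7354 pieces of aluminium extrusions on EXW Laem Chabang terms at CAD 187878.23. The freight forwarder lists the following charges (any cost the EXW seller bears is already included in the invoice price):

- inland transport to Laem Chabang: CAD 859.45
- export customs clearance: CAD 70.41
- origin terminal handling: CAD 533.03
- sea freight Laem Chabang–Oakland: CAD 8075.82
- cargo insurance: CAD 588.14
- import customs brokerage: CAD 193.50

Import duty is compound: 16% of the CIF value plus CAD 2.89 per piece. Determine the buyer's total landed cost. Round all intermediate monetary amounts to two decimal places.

Total landed cost: CAD 251132.45

EXW: the seller makes goods available at their premises; the buyer bears all onward costs.
CIF value = EXW price + inland to port + export clearance + origin terminal + freight + insurance = 187878.23 + 859.45 + 70.41 + 533.03 + 8075.82 + 588.14 = 198005.08
Ad valorem component: 198005.08 × 16% = 31680.81
Specific component: 7354 × 2.89 = 21253.06
Import duty = 31680.81 + 21253.06 = 52933.87
Buyer bears: inland to port 859.45 + export clearance 70.41 + origin terminal 533.03 + freight 8075.82 + insurance 588.14 + brokerage 193.50 + duty 52933.87 = 63254.22
Landed cost = invoice 187878.23 + 63254.22 = 251132.45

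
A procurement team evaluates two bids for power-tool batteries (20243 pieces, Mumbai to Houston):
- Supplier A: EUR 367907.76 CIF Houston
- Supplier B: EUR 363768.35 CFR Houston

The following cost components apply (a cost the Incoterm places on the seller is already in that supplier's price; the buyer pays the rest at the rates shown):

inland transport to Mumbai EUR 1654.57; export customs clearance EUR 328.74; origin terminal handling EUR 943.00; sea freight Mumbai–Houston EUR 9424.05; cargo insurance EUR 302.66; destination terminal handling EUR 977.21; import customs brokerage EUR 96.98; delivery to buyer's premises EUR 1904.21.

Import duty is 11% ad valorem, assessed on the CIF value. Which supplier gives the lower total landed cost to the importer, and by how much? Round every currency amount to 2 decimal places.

Supplier A (CIF):
The CIF price already equals the CIF value: 367907.76
Import duty = 367907.76 × 11% = 40469.85
Buyer bears (A): 977.21 + 96.98 + 1904.21 = 2978.40
Landed cost (A) = invoice 367907.76 + 2978.40 + duty 40469.85 = 411356.01
Supplier B (CFR):
CIF value = CFR price + insurance = 363768.35 + 302.66 = 364071.01
Import duty = 364071.01 × 11% = 40047.81
Buyer bears (B): 302.66 + 977.21 + 96.98 + 1904.21 = 3281.06
Landed cost (B) = invoice 363768.35 + 3281.06 + duty 40047.81 = 407097.22
Difference = |411356.01 − 407097.22| = 4258.79

Supplier B is cheaper by EUR 4258.79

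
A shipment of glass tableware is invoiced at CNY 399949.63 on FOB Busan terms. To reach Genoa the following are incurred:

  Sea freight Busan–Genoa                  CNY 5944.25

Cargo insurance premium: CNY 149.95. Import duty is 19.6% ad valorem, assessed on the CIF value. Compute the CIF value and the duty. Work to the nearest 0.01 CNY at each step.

CIF value: CNY 406043.83; import duty: CNY 79584.59

CIF = FOB price + freight + insurance
CIF = 399949.63 + 5944.25 + 149.95 = 406043.83
Import duty = 406043.83 × 19.6% = 79584.59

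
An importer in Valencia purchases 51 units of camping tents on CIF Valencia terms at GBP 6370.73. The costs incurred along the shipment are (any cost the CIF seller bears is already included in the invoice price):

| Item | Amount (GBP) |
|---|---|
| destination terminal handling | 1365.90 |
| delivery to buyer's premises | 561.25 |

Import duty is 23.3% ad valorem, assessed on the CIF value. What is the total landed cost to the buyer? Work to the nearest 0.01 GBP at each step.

Total landed cost: GBP 9782.26

CIF: the seller pays costs through ocean freight and marine insurance to the destination port.
The CIF price already equals the CIF value: 6370.73
Import duty = 6370.73 × 23.3% = 1484.38
Buyer bears: destination terminal 1365.90 + delivery 561.25 + duty 1484.38 = 3411.53
Landed cost = invoice 6370.73 + 3411.53 = 9782.26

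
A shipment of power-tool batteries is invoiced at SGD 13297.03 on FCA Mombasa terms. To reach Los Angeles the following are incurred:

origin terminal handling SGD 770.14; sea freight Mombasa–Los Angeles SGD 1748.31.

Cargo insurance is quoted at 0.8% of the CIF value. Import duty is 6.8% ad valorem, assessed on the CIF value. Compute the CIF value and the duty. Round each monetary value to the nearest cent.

Let C be the CIF value. C = FCA price + pre-shipment costs + freight + 0.8% × C
C − 0.8% × C = 13297.03 + 770.14 + 1748.31
0.992 × C = 15815.48
C = 15815.48 / 0.992 = 15943.02
Insurance premium = 0.8% × 15943.02 = 127.54
Import duty = 15943.02 × 6.8% = 1084.13

CIF value: SGD 15943.02; import duty: SGD 1084.13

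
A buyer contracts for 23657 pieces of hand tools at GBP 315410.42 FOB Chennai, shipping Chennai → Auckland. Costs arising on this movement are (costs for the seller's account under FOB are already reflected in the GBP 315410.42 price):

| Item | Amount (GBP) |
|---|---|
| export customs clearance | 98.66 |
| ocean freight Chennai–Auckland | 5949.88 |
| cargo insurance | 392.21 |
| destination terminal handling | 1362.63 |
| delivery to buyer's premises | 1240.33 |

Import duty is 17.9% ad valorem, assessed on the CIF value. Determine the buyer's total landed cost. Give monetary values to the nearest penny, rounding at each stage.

FOB: the seller bears costs until goods are on board at the origin port; the buyer bears freight, insurance and all costs thereafter.
Already in the invoice (seller's account under FOB): export clearance — exclude.
CIF value = FOB price + freight + insurance = 315410.42 + 5949.88 + 392.21 = 321752.51
Import duty = 321752.51 × 17.9% = 57593.70
Buyer bears: freight 5949.88 + insurance 392.21 + destination terminal 1362.63 + delivery 1240.33 + duty 57593.70 = 66538.75
Landed cost = invoice 315410.42 + 66538.75 = 381949.17

Total landed cost: GBP 381949.17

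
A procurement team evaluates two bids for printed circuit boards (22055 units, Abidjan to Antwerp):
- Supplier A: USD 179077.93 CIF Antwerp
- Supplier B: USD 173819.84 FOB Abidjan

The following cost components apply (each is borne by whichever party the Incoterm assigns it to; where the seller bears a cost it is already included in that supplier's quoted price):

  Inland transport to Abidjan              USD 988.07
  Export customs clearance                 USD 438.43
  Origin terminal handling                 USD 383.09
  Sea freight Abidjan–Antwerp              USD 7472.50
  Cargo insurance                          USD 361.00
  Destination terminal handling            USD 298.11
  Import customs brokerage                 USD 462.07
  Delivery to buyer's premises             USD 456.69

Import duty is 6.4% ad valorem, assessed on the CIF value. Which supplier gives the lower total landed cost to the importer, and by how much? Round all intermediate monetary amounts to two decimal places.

Supplier A is cheaper by USD 2740.23

Supplier A (CIF):
The CIF price already equals the CIF value: 179077.93
Import duty = 179077.93 × 6.4% = 11460.99
Buyer bears (A): 298.11 + 462.07 + 456.69 = 1216.87
Landed cost (A) = invoice 179077.93 + 1216.87 + duty 11460.99 = 191755.79
Supplier B (FOB):
CIF value = FOB price + freight + insurance = 173819.84 + 7472.50 + 361.00 = 181653.34
Import duty = 181653.34 × 6.4% = 11625.81
Buyer bears (B): 7472.50 + 361.00 + 298.11 + 462.07 + 456.69 = 9050.37
Landed cost (B) = invoice 173819.84 + 9050.37 + duty 11625.81 = 194496.02
Difference = |191755.79 − 194496.02| = 2740.23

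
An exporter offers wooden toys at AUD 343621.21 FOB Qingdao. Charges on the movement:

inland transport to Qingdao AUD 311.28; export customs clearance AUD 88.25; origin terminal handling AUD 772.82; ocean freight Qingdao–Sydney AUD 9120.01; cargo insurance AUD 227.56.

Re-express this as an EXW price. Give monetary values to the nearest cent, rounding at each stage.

Not relevant to the conversion: freight, insurance — on the buyer under both terms; not part of either seller's price.
From FOB to EXW, the seller no longer bears: inland to port, export clearance, origin terminal.
EXW price = 343621.21 − 311.28 − 88.25 − 772.82 = 342448.86

EXW price: AUD 342448.86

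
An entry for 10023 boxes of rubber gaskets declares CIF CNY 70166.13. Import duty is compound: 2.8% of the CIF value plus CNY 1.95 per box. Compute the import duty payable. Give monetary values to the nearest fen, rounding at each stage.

Ad valorem component: 70166.13 × 2.8% = 1964.65
Specific component: 10023 × 1.95 = 19544.85
Import duty = 1964.65 + 19544.85 = 21509.50

Import duty: CNY 21509.50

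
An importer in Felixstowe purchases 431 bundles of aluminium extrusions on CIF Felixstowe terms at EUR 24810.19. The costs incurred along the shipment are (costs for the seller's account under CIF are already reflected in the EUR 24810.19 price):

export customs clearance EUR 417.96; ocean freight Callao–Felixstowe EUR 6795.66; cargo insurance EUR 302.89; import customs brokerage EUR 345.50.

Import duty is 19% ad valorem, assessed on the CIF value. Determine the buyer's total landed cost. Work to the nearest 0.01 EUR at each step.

Total landed cost: EUR 29869.63

CIF: the seller pays costs through ocean freight and marine insurance to the destination port.
Already in the invoice (seller's account under CIF): export clearance, freight, insurance — exclude.
The CIF price already equals the CIF value: 24810.19
Import duty = 24810.19 × 19% = 4713.94
Buyer bears: brokerage 345.50 + duty 4713.94 = 5059.44
Landed cost = invoice 24810.19 + 5059.44 = 29869.63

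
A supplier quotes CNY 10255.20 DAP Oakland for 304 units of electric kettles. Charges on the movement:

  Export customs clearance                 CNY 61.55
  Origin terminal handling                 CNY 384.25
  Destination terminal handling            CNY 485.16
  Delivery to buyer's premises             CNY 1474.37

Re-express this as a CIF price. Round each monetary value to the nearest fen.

CIF price: CNY 8295.67

Not relevant to the conversion: origin terminal, export clearance — on the seller under both DAP and CIF; already in the DAP price and stays in the CIF price.
From DAP to CIF, the seller no longer bears: destination terminal, delivery.
CIF price = 10255.20 − 485.16 − 1474.37 = 8295.67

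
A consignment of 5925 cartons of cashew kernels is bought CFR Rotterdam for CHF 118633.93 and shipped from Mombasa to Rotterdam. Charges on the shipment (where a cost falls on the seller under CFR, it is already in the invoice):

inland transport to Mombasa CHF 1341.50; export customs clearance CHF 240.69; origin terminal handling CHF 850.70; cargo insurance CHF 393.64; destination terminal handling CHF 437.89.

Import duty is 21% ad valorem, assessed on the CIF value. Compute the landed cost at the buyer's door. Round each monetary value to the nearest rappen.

CFR: the seller pays costs through ocean freight to the destination port, but not insurance.
Already in the invoice (seller's account under CFR): inland to port, export clearance, origin terminal — exclude.
CIF value = CFR price + insurance = 118633.93 + 393.64 = 119027.57
Import duty = 119027.57 × 21% = 24995.79
Buyer bears: insurance 393.64 + destination terminal 437.89 + duty 24995.79 = 25827.32
Landed cost = invoice 118633.93 + 25827.32 = 144461.25

Total landed cost: CHF 144461.25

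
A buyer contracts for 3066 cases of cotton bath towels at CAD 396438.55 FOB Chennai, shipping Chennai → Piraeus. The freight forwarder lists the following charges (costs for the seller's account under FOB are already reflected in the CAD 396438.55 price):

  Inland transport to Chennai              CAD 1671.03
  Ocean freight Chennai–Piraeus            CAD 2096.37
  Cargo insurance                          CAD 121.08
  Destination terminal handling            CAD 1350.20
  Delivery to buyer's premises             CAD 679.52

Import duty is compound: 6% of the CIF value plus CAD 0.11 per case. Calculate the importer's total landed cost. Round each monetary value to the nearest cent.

Total landed cost: CAD 424942.34

FOB: the seller bears costs until goods are on board at the origin port; the buyer bears freight, insurance and all costs thereafter.
Already in the invoice (seller's account under FOB): inland to port — exclude.
CIF value = FOB price + freight + insurance = 396438.55 + 2096.37 + 121.08 = 398656.00
Ad valorem component: 398656.00 × 6% = 23919.36
Specific component: 3066 × 0.11 = 337.26
Import duty = 23919.36 + 337.26 = 24256.62
Buyer bears: freight 2096.37 + insurance 121.08 + destination terminal 1350.20 + delivery 679.52 + duty 24256.62 = 28503.79
Landed cost = invoice 396438.55 + 28503.79 = 424942.34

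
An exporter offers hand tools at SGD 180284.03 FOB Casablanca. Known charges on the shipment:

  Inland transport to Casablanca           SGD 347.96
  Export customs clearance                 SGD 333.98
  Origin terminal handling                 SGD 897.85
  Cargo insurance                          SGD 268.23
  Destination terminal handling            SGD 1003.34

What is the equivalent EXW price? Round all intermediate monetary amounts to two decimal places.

EXW price: SGD 178704.24

Not relevant to the conversion: destination terminal, insurance — on the buyer under both terms; not part of either seller's price.
From FOB to EXW, the seller no longer bears: inland to port, export clearance, origin terminal.
EXW price = 180284.03 − 347.96 − 333.98 − 897.85 = 178704.24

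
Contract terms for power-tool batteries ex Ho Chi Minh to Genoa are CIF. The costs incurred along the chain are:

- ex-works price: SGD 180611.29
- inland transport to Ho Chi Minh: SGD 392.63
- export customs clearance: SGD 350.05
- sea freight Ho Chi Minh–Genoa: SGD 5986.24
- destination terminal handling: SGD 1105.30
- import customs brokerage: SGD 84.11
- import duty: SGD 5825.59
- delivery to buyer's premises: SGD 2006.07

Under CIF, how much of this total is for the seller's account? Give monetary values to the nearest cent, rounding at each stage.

CIF: the seller pays costs through ocean freight and marine insurance to the destination port.
Seller's account: goods 180611.29 + inland to port 392.63 + export clearance 350.05 + freight 5986.24 = 187340.21
Buyer's account: destination terminal 1105.30 + brokerage 84.11 + duty 5825.59 + delivery 2006.07 = 9021.07

Seller's account: SGD 187340.21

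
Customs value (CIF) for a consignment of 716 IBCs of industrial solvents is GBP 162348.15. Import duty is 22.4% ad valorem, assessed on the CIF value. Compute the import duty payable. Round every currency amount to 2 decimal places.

Import duty = 162348.15 × 22.4% = 36365.99

Import duty: GBP 36365.99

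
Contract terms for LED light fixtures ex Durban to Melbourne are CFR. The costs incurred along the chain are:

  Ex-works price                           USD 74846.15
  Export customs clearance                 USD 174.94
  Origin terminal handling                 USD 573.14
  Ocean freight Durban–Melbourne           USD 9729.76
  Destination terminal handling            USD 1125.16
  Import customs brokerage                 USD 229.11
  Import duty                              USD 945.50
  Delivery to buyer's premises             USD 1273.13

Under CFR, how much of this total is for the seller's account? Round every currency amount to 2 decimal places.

Seller's account: USD 85323.99

CFR: the seller pays costs through ocean freight to the destination port, but not insurance.
Seller's account: goods 74846.15 + export clearance 174.94 + origin terminal 573.14 + freight 9729.76 = 85323.99
Buyer's account: destination terminal 1125.16 + brokerage 229.11 + duty 945.50 + delivery 1273.13 = 3572.90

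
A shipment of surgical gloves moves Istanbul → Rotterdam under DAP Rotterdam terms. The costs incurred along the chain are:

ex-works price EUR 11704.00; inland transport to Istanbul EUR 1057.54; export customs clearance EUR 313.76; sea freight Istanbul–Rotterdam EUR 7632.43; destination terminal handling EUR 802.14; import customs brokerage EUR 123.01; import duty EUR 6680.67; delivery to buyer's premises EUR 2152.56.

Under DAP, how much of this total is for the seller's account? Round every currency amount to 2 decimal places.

DAP: the seller bears all costs to the named destination except import duty and clearance.
Seller's account: goods 11704.00 + inland to port 1057.54 + export clearance 313.76 + freight 7632.43 + destination terminal 802.14 + delivery 2152.56 = 23662.43
Buyer's account: brokerage 123.01 + duty 6680.67 = 6803.68

Seller's account: EUR 23662.43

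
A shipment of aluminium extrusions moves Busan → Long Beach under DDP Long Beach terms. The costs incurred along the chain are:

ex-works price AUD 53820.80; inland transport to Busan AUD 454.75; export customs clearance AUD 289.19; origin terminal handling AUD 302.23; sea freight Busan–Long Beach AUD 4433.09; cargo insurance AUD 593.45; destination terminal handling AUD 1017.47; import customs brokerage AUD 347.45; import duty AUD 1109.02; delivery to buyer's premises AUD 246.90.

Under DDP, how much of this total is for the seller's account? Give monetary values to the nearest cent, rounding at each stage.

DDP: the seller bears all costs including import duty.
Seller's account: goods 53820.80 + inland to port 454.75 + export clearance 289.19 + origin terminal 302.23 + freight 4433.09 + insurance 593.45 + destination terminal 1017.47 + brokerage 347.45 + duty 1109.02 + delivery 246.90 = 62614.35
Buyer's account: 0.00

Seller's account: AUD 62614.35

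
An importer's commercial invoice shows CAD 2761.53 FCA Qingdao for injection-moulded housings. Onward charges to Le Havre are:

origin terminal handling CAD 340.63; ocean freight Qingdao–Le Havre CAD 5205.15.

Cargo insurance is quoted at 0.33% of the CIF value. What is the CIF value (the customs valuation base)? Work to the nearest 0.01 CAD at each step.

CIF value: CAD 8334.81

Let C be the CIF value. C = FCA price + pre-shipment costs + freight + 0.33% × C
C − 0.33% × C = 2761.53 + 340.63 + 5205.15
0.9967 × C = 8307.31
C = 8307.31 / 0.9967 = 8334.81
Insurance premium = 0.33% × 8334.81 = 27.50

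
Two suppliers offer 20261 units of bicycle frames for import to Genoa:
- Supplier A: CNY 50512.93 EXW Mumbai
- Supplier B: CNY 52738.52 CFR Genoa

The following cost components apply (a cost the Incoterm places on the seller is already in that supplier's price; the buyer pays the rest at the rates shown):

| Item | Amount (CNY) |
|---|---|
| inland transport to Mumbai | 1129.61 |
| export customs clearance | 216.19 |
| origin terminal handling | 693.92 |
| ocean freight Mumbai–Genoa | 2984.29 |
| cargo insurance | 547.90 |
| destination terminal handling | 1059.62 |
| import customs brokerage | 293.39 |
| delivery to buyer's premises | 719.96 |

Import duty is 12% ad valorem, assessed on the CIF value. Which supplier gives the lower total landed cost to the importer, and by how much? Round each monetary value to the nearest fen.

Supplier B is cheaper by CNY 3134.23

Supplier A (EXW):
CIF value = EXW price + inland to port + export clearance + origin terminal + freight + insurance = 50512.93 + 1129.61 + 216.19 + 693.92 + 2984.29 + 547.90 = 56084.84
Import duty = 56084.84 × 12% = 6730.18
Buyer bears (A): 1129.61 + 216.19 + 693.92 + 2984.29 + 547.90 + 1059.62 + 293.39 + 719.96 = 7644.88
Landed cost (A) = invoice 50512.93 + 7644.88 + duty 6730.18 = 64887.99
Supplier B (CFR):
CIF value = CFR price + insurance = 52738.52 + 547.90 = 53286.42
Import duty = 53286.42 × 12% = 6394.37
Buyer bears (B): 547.90 + 1059.62 + 293.39 + 719.96 = 2620.87
Landed cost (B) = invoice 52738.52 + 2620.87 + duty 6394.37 = 61753.76
Difference = |64887.99 − 61753.76| = 3134.23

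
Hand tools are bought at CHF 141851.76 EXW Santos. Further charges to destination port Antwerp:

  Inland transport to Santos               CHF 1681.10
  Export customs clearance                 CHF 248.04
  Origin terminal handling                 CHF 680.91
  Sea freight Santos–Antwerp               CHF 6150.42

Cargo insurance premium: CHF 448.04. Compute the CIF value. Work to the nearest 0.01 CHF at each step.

CIF = EXW price + pre-shipment costs + freight + insurance
CIF = 141851.76 + 1681.10 + 248.04 + 680.91 + 6150.42 + 448.04 = 151060.27

CIF value: CHF 151060.27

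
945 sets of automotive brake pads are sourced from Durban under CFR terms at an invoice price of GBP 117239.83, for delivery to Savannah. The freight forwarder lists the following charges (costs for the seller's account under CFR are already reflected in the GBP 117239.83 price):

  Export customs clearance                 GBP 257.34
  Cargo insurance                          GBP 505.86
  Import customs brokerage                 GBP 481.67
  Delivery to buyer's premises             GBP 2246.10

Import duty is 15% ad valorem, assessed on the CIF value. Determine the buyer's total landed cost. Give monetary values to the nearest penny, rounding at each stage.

CFR: the seller pays costs through ocean freight to the destination port, but not insurance.
Already in the invoice (seller's account under CFR): export clearance — exclude.
CIF value = CFR price + insurance = 117239.83 + 505.86 = 117745.69
Import duty = 117745.69 × 15% = 17661.85
Buyer bears: insurance 505.86 + brokerage 481.67 + delivery 2246.10 + duty 17661.85 = 20895.48
Landed cost = invoice 117239.83 + 20895.48 = 138135.31

Total landed cost: GBP 138135.31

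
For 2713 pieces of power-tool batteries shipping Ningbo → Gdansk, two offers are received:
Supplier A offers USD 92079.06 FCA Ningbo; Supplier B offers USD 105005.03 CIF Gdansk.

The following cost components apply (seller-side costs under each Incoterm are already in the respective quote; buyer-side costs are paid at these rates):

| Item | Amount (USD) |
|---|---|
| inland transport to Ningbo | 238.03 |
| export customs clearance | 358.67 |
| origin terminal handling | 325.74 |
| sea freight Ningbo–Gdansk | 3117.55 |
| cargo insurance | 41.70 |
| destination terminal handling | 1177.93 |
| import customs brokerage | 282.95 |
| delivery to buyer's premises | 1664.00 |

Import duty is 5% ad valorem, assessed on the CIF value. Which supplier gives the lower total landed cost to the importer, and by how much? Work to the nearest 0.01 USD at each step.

Supplier A is cheaper by USD 9913.03

Supplier A (FCA):
CIF value = FCA price + origin terminal + freight + insurance = 92079.06 + 325.74 + 3117.55 + 41.70 = 95564.05
Import duty = 95564.05 × 5% = 4778.20
Buyer bears (A): 325.74 + 3117.55 + 41.70 + 1177.93 + 282.95 + 1664.00 = 6609.87
Landed cost (A) = invoice 92079.06 + 6609.87 + duty 4778.20 = 103467.13
Supplier B (CIF):
The CIF price already equals the CIF value: 105005.03
Import duty = 105005.03 × 5% = 5250.25
Buyer bears (B): 1177.93 + 282.95 + 1664.00 = 3124.88
Landed cost (B) = invoice 105005.03 + 3124.88 + duty 5250.25 = 113380.16
Difference = |103467.13 − 113380.16| = 9913.03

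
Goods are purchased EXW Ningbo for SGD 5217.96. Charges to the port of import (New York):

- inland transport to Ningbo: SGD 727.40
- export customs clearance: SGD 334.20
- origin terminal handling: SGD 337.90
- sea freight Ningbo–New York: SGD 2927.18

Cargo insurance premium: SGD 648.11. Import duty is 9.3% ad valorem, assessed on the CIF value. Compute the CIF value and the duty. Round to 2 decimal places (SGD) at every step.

CIF value: SGD 10192.75; import duty: SGD 947.93

CIF = EXW price + pre-shipment costs + freight + insurance
CIF = 5217.96 + 727.40 + 334.20 + 337.90 + 2927.18 + 648.11 = 10192.75
Import duty = 10192.75 × 9.3% = 947.93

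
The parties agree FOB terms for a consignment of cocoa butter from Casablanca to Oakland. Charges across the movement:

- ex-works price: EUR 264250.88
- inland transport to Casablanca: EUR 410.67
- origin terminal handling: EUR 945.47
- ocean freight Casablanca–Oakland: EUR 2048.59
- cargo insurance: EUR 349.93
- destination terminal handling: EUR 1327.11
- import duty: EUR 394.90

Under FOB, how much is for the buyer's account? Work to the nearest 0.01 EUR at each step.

FOB: the seller bears costs until goods are on board at the origin port; the buyer bears freight, insurance and all costs thereafter.
Seller's account: goods 264250.88 + inland to port 410.67 + origin terminal 945.47 = 265607.02
Buyer's account: freight 2048.59 + insurance 349.93 + destination terminal 1327.11 + duty 394.90 = 4120.53

Buyer's account: EUR 4120.53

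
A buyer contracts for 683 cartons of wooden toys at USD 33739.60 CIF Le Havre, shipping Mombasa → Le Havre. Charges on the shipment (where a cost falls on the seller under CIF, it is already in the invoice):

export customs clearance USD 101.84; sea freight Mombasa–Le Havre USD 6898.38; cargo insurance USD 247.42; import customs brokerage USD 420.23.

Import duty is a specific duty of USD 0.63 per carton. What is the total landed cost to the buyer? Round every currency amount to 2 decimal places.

Total landed cost: USD 34590.12

CIF: the seller pays costs through ocean freight and marine insurance to the destination port.
Already in the invoice (seller's account under CIF): export clearance, freight, insurance — exclude.
The CIF price already equals the CIF value: 33739.60
Import duty = 683 × 0.63 = 430.29
Buyer bears: brokerage 420.23 + duty 430.29 = 850.52
Landed cost = invoice 33739.60 + 850.52 = 34590.12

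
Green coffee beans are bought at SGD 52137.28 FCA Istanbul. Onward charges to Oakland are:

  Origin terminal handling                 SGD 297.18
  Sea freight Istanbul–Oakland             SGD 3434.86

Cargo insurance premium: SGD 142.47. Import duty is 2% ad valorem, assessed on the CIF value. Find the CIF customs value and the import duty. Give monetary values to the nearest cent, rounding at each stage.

CIF = FCA price + pre-shipment costs + freight + insurance
CIF = 52137.28 + 297.18 + 3434.86 + 142.47 = 56011.79
Import duty = 56011.79 × 2% = 1120.24

CIF value: SGD 56011.79; import duty: SGD 1120.24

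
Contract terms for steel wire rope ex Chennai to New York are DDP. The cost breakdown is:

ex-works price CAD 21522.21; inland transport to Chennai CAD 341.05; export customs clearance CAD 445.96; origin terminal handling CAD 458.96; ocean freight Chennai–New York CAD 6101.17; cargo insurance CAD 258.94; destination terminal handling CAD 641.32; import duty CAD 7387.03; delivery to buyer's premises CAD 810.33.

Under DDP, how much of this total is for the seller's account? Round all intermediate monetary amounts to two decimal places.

Seller's account: CAD 37966.97

DDP: the seller bears all costs including import duty.
Seller's account: goods 21522.21 + inland to port 341.05 + export clearance 445.96 + origin terminal 458.96 + freight 6101.17 + insurance 258.94 + destination terminal 641.32 + duty 7387.03 + delivery 810.33 = 37966.97
Buyer's account: 0.00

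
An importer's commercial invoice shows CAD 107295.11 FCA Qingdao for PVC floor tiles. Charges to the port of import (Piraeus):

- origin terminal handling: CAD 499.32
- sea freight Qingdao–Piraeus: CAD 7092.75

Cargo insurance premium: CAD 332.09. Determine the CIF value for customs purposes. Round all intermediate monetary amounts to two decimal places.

CIF value: CAD 115219.27

CIF = FCA price + pre-shipment costs + freight + insurance
CIF = 107295.11 + 499.32 + 7092.75 + 332.09 = 115219.27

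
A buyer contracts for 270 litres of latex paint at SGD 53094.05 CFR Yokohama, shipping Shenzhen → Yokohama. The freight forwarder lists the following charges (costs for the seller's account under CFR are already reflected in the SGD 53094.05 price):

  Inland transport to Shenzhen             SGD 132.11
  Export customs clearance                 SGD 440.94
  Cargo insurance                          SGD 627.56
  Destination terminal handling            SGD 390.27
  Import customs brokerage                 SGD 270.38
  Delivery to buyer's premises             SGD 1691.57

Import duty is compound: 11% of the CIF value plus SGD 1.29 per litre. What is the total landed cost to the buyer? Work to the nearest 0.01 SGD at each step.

Total landed cost: SGD 62331.51

CFR: the seller pays costs through ocean freight to the destination port, but not insurance.
Already in the invoice (seller's account under CFR): inland to port, export clearance — exclude.
CIF value = CFR price + insurance = 53094.05 + 627.56 = 53721.61
Ad valorem component: 53721.61 × 11% = 5909.38
Specific component: 270 × 1.29 = 348.30
Import duty = 5909.38 + 348.30 = 6257.68
Buyer bears: insurance 627.56 + destination terminal 390.27 + brokerage 270.38 + delivery 1691.57 + duty 6257.68 = 9237.46
Landed cost = invoice 53094.05 + 9237.46 = 62331.51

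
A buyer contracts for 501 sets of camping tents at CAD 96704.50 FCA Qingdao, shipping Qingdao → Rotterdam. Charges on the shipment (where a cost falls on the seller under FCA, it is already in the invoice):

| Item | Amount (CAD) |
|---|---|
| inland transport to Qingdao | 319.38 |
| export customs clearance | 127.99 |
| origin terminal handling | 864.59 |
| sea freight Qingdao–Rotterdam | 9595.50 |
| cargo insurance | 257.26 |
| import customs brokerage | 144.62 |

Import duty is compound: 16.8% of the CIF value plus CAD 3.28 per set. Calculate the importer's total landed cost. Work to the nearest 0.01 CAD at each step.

FCA: the seller delivers export-cleared goods to the carrier; the buyer bears costs from that point.
Already in the invoice (seller's account under FCA): inland to port, export clearance — exclude.
CIF value = FCA price + origin terminal + freight + insurance = 96704.50 + 864.59 + 9595.50 + 257.26 = 107421.85
Ad valorem component: 107421.85 × 16.8% = 18046.87
Specific component: 501 × 3.28 = 1643.28
Import duty = 18046.87 + 1643.28 = 19690.15
Buyer bears: origin terminal 864.59 + freight 9595.50 + insurance 257.26 + brokerage 144.62 + duty 19690.15 = 30552.12
Landed cost = invoice 96704.50 + 30552.12 = 127256.62

Total landed cost: CAD 127256.62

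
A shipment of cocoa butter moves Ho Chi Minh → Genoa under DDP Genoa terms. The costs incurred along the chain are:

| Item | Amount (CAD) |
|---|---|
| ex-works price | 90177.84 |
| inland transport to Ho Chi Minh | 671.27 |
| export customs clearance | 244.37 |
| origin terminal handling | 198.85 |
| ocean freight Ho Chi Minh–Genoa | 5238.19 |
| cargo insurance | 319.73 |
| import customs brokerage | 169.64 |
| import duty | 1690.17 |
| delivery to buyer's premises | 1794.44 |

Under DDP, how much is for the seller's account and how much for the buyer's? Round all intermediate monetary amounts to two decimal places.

Seller: CAD 100504.50; buyer: CAD 0.00

DDP: the seller bears all costs including import duty.
Seller's account: goods 90177.84 + inland to port 671.27 + export clearance 244.37 + origin terminal 198.85 + freight 5238.19 + insurance 319.73 + brokerage 169.64 + duty 1690.17 + delivery 1794.44 = 100504.50
Buyer's account: 0.00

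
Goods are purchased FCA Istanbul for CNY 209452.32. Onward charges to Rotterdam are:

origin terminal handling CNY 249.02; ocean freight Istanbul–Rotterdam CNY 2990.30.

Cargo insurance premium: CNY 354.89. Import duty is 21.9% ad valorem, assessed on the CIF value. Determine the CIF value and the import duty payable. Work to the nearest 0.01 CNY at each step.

CIF = FCA price + pre-shipment costs + freight + insurance
CIF = 209452.32 + 249.02 + 2990.30 + 354.89 = 213046.53
Import duty = 213046.53 × 21.9% = 46657.19

CIF value: CNY 213046.53; import duty: CNY 46657.19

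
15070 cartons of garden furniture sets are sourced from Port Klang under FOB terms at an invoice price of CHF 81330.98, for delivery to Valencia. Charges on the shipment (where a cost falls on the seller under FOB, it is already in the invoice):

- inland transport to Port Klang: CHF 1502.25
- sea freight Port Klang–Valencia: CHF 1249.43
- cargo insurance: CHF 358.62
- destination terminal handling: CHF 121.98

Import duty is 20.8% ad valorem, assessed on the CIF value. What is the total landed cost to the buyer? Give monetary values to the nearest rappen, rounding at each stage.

Total landed cost: CHF 100312.33

FOB: the seller bears costs until goods are on board at the origin port; the buyer bears freight, insurance and all costs thereafter.
Already in the invoice (seller's account under FOB): inland to port — exclude.
CIF value = FOB price + freight + insurance = 81330.98 + 1249.43 + 358.62 = 82939.03
Import duty = 82939.03 × 20.8% = 17251.32
Buyer bears: freight 1249.43 + insurance 358.62 + destination terminal 121.98 + duty 17251.32 = 18981.35
Landed cost = invoice 81330.98 + 18981.35 = 100312.33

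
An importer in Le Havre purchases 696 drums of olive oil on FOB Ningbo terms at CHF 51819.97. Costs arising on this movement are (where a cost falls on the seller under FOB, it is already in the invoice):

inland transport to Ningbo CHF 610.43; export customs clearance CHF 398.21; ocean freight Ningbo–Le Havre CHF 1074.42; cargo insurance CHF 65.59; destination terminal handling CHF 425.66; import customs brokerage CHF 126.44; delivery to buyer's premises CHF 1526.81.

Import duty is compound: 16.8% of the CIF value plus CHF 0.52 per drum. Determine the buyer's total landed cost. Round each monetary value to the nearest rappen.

Total landed cost: CHF 64298.09

FOB: the seller bears costs until goods are on board at the origin port; the buyer bears freight, insurance and all costs thereafter.
Already in the invoice (seller's account under FOB): inland to port, export clearance — exclude.
CIF value = FOB price + freight + insurance = 51819.97 + 1074.42 + 65.59 = 52959.98
Ad valorem component: 52959.98 × 16.8% = 8897.28
Specific component: 696 × 0.52 = 361.92
Import duty = 8897.28 + 361.92 = 9259.20
Buyer bears: freight 1074.42 + insurance 65.59 + destination terminal 425.66 + brokerage 126.44 + delivery 1526.81 + duty 9259.20 = 12478.12
Landed cost = invoice 51819.97 + 12478.12 = 64298.09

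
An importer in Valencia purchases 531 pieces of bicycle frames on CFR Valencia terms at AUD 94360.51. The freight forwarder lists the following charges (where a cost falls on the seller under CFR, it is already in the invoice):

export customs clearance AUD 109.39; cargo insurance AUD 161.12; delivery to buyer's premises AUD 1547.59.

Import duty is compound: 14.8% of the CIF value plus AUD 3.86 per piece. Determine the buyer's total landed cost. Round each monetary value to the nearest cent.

CFR: the seller pays costs through ocean freight to the destination port, but not insurance.
Already in the invoice (seller's account under CFR): export clearance — exclude.
CIF value = CFR price + insurance = 94360.51 + 161.12 = 94521.63
Ad valorem component: 94521.63 × 14.8% = 13989.20
Specific component: 531 × 3.86 = 2049.66
Import duty = 13989.20 + 2049.66 = 16038.86
Buyer bears: insurance 161.12 + delivery 1547.59 + duty 16038.86 = 17747.57
Landed cost = invoice 94360.51 + 17747.57 = 112108.08

Total landed cost: AUD 112108.08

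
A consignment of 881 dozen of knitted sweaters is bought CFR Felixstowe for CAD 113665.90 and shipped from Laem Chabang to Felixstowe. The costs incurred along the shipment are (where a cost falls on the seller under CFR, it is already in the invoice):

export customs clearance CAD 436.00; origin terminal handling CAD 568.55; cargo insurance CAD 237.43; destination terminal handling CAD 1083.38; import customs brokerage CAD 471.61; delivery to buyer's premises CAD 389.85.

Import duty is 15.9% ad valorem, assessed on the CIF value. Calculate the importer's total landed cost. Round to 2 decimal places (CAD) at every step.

Total landed cost: CAD 133958.80

CFR: the seller pays costs through ocean freight to the destination port, but not insurance.
Already in the invoice (seller's account under CFR): export clearance, origin terminal — exclude.
CIF value = CFR price + insurance = 113665.90 + 237.43 = 113903.33
Import duty = 113903.33 × 15.9% = 18110.63
Buyer bears: insurance 237.43 + destination terminal 1083.38 + brokerage 471.61 + delivery 389.85 + duty 18110.63 = 20292.90
Landed cost = invoice 113665.90 + 20292.90 = 133958.80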